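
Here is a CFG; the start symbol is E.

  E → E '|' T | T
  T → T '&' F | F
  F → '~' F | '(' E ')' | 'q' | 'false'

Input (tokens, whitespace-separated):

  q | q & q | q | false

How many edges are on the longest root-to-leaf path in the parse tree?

[E [E [E [E [T [F q]]] | [T [T [F q]] & [F q]]] | [T [F q]]] | [T [F false]]]

6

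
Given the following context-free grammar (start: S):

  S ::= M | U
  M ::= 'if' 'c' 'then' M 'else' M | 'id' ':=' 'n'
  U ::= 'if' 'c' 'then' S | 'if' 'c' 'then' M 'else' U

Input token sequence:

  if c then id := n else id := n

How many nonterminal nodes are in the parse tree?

[S [M if c then [M id := n] else [M id := n]]]

4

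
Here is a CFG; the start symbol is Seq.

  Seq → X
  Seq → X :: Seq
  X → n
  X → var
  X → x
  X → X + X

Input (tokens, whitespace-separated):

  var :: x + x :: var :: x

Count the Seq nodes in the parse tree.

[Seq [X var] :: [Seq [X [X x] + [X x]] :: [Seq [X var] :: [Seq [X x]]]]]

4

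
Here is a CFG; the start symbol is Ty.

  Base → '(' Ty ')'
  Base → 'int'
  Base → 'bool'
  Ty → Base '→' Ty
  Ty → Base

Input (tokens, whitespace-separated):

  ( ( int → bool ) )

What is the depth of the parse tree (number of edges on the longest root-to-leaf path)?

[Ty [Base ( [Ty [Base ( [Ty [Base int] → [Ty [Base bool]]] )]] )]]

7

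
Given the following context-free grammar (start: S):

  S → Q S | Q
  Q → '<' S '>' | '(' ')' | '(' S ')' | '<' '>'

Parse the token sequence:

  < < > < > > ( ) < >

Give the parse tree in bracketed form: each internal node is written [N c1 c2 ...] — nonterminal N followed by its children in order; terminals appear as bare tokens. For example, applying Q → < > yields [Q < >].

S
Q S
< S > S
< Q S > S
< < > S > S
< < > Q > S
< < > < > > S
< < > < > > Q S
< < > < > > ( ) S
< < > < > > ( ) Q
< < > < > > ( ) < >

[S [Q < [S [Q < >] [S [Q < >]]] >] [S [Q ( )] [S [Q < >]]]]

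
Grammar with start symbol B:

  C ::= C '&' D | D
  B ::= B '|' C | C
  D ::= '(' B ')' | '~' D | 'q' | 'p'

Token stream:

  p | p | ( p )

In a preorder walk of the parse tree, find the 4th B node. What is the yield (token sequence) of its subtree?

p

[B [B [B [C [D p]]] | [C [D p]]] | [C [D ( [B [C [D p]]] )]]]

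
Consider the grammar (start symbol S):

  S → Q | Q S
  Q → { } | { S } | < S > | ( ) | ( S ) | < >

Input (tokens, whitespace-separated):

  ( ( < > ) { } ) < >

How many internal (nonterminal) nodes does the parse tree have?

[S [Q ( [S [Q ( [S [Q < >]] )] [S [Q { }]]] )] [S [Q < >]]]

10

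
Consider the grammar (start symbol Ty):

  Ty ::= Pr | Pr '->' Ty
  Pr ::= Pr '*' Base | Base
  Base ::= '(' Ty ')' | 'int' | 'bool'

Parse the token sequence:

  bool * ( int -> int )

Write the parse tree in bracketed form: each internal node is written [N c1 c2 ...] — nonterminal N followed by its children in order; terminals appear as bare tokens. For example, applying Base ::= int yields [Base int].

Ty
Pr
Pr * Base
Base * Base
bool * Base
bool * ( Ty )
bool * ( Pr -> Ty )
bool * ( Base -> Ty )
bool * ( int -> Ty )
bool * ( int -> Pr )
bool * ( int -> Base )
bool * ( int -> int )

[Ty [Pr [Pr [Base bool]] * [Base ( [Ty [Pr [Base int]] -> [Ty [Pr [Base int]]]] )]]]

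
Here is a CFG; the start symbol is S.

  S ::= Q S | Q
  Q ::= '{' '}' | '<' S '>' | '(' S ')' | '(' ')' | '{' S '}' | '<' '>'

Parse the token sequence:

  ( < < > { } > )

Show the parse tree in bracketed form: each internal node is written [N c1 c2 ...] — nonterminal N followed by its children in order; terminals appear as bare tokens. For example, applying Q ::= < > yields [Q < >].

S
Q
( S )
( Q )
( < S > )
( < Q S > )
( < < > S > )
( < < > Q > )
( < < > { } > )

[S [Q ( [S [Q < [S [Q < >] [S [Q { }]]] >]] )]]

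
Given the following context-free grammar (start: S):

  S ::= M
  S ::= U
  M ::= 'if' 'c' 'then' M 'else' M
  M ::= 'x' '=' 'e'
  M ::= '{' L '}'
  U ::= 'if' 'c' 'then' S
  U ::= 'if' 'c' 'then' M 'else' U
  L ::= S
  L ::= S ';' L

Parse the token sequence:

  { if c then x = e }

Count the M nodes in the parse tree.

2

[S [M { [L [S [U if c then [S [M x = e]]]]] }]]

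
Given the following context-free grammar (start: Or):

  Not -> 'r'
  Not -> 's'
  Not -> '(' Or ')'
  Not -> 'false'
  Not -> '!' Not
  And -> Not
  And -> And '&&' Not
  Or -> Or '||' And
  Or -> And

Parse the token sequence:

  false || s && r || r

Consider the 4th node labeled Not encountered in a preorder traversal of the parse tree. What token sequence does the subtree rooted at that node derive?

[Or [Or [Or [And [Not false]]] || [And [And [Not s]] && [Not r]]] || [And [Not r]]]

r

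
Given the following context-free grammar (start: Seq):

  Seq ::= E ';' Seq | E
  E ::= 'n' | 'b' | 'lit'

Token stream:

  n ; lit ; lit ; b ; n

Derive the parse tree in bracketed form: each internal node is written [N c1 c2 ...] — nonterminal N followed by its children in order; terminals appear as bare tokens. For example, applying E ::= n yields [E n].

Seq
E ; Seq
n ; Seq
n ; E ; Seq
n ; lit ; Seq
n ; lit ; E ; Seq
n ; lit ; lit ; Seq
n ; lit ; lit ; E ; Seq
n ; lit ; lit ; b ; Seq
n ; lit ; lit ; b ; E
n ; lit ; lit ; b ; n

[Seq [E n] ; [Seq [E lit] ; [Seq [E lit] ; [Seq [E b] ; [Seq [E n]]]]]]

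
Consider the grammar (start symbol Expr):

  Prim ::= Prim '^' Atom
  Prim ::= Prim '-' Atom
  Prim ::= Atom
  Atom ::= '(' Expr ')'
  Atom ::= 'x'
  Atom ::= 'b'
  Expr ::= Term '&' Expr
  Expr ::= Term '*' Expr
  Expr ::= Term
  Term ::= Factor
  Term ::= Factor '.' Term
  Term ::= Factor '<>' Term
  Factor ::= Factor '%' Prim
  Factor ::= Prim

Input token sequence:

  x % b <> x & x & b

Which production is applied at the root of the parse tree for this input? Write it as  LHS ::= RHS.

[Expr [Term [Factor [Factor [Prim [Atom x]]] % [Prim [Atom b]]] <> [Term [Factor [Prim [Atom x]]]]] & [Expr [Term [Factor [Prim [Atom x]]]] & [Expr [Term [Factor [Prim [Atom b]]]]]]]

Expr ::= Term '&' Expr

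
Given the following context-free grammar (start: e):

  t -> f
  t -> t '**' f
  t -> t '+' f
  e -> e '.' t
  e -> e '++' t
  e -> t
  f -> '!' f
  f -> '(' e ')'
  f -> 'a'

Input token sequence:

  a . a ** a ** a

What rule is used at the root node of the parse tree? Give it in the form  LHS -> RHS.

e -> e '.' t

[e [e [t [f a]]] . [t [t [t [f a]] ** [f a]] ** [f a]]]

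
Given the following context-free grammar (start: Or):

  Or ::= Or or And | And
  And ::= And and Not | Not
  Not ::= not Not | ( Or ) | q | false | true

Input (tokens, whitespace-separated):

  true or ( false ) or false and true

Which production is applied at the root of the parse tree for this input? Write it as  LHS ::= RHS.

[Or [Or [Or [And [Not true]]] or [And [Not ( [Or [And [Not false]]] )]]] or [And [And [Not false]] and [Not true]]]

Or ::= Or or And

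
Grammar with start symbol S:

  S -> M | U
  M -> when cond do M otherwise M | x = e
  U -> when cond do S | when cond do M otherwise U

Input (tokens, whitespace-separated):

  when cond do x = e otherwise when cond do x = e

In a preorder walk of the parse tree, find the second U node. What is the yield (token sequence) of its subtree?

when cond do x = e

[S [U when cond do [M x = e] otherwise [U when cond do [S [M x = e]]]]]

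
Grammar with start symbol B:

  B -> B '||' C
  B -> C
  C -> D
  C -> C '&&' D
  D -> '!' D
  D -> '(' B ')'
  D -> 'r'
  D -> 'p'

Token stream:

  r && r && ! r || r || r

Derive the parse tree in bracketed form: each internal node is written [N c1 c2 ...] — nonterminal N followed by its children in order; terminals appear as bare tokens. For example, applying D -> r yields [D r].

B
B || C
B || C || C
C || C || C
C && D || C || C
C && D && D || C || C
D && D && D || C || C
r && D && D || C || C
r && r && D || C || C
r && r && ! D || C || C
r && r && ! r || C || C
r && r && ! r || D || C
r && r && ! r || r || C
r && r && ! r || r || D
r && r && ! r || r || r

[B [B [B [C [C [C [D r]] && [D r]] && [D ! [D r]]]] || [C [D r]]] || [C [D r]]]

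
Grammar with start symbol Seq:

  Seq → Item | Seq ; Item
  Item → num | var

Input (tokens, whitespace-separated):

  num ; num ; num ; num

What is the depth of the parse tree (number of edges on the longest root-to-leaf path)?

5

[Seq [Seq [Seq [Seq [Item num]] ; [Item num]] ; [Item num]] ; [Item num]]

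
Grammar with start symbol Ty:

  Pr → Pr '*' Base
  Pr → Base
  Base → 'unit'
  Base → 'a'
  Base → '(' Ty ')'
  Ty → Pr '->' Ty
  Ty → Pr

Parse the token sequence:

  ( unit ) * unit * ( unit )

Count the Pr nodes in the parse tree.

5

[Ty [Pr [Pr [Pr [Base ( [Ty [Pr [Base unit]]] )]] * [Base unit]] * [Base ( [Ty [Pr [Base unit]]] )]]]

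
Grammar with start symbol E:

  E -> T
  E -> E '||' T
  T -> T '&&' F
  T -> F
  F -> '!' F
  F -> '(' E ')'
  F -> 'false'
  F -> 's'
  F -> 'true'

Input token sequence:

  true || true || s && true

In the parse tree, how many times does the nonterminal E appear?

[E [E [E [T [F true]]] || [T [F true]]] || [T [T [F s]] && [F true]]]

3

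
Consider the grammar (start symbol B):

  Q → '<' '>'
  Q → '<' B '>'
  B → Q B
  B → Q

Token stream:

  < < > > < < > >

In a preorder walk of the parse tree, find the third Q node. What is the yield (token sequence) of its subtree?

< < > >

[B [Q < [B [Q < >]] >] [B [Q < [B [Q < >]] >]]]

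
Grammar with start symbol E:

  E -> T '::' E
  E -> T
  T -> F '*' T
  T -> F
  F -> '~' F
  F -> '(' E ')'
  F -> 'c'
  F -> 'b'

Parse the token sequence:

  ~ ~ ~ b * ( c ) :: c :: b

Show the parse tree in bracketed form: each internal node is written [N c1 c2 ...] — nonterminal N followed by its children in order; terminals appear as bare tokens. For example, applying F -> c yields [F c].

[E [T [F ~ [F ~ [F ~ [F b]]]] * [T [F ( [E [T [F c]]] )]]] :: [E [T [F c]] :: [E [T [F b]]]]]

E
T :: E
F * T :: E
~ F * T :: E
~ ~ F * T :: E
~ ~ ~ F * T :: E
~ ~ ~ b * T :: E
~ ~ ~ b * F :: E
~ ~ ~ b * ( E ) :: E
~ ~ ~ b * ( T ) :: E
~ ~ ~ b * ( F ) :: E
~ ~ ~ b * ( c ) :: E
~ ~ ~ b * ( c ) :: T :: E
~ ~ ~ b * ( c ) :: F :: E
~ ~ ~ b * ( c ) :: c :: E
~ ~ ~ b * ( c ) :: c :: T
~ ~ ~ b * ( c ) :: c :: F
~ ~ ~ b * ( c ) :: c :: b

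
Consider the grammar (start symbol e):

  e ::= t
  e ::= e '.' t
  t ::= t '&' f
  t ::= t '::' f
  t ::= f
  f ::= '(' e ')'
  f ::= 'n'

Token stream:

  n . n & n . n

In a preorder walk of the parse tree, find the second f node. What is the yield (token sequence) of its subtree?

n

[e [e [e [t [f n]]] . [t [t [f n]] & [f n]]] . [t [f n]]]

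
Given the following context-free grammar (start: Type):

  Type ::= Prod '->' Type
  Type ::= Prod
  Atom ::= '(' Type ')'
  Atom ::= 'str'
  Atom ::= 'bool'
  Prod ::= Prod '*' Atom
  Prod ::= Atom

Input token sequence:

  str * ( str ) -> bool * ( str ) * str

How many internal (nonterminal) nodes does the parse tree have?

[Type [Prod [Prod [Atom str]] * [Atom ( [Type [Prod [Atom str]]] )]] -> [Type [Prod [Prod [Prod [Atom bool]] * [Atom ( [Type [Prod [Atom str]]] )]] * [Atom str]]]]

18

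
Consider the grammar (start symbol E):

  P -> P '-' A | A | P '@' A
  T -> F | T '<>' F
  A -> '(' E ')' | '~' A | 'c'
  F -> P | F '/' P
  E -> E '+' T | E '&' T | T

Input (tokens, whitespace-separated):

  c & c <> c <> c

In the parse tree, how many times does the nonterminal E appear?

2

[E [E [T [F [P [A c]]]]] & [T [T [T [F [P [A c]]]] <> [F [P [A c]]]] <> [F [P [A c]]]]]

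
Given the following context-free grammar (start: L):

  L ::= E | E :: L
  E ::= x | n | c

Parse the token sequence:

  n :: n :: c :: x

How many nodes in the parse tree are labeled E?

4

[L [E n] :: [L [E n] :: [L [E c] :: [L [E x]]]]]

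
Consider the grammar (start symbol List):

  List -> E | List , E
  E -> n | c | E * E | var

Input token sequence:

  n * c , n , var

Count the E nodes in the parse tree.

[List [List [List [E [E n] * [E c]]] , [E n]] , [E var]]

5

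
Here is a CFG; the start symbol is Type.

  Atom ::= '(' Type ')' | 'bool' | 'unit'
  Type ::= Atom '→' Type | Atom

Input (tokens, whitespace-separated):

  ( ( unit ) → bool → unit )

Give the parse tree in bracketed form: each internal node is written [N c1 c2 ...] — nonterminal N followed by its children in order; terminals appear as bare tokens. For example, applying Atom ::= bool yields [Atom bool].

[Type [Atom ( [Type [Atom ( [Type [Atom unit]] )] → [Type [Atom bool] → [Type [Atom unit]]]] )]]

Type
Atom
( Type )
( Atom → Type )
( ( Type ) → Type )
( ( Atom ) → Type )
( ( unit ) → Type )
( ( unit ) → Atom → Type )
( ( unit ) → bool → Type )
( ( unit ) → bool → Atom )
( ( unit ) → bool → unit )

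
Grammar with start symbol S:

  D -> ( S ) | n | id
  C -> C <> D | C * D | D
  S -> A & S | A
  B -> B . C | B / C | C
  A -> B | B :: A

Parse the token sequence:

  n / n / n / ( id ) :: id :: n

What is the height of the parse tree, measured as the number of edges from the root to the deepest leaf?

10

[S [A [B [B [B [B [C [D n]]] / [C [D n]]] / [C [D n]]] / [C [D ( [S [A [B [C [D id]]]]] )]]] :: [A [B [C [D id]]] :: [A [B [C [D n]]]]]]]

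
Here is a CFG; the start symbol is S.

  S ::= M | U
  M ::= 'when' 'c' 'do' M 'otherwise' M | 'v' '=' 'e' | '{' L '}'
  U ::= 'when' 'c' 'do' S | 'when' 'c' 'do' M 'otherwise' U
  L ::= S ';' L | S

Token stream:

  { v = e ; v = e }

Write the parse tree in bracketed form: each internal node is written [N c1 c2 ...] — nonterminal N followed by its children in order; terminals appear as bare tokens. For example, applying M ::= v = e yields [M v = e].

S
M
{ L }
{ S ; L }
{ M ; L }
{ v = e ; L }
{ v = e ; S }
{ v = e ; M }
{ v = e ; v = e }

[S [M { [L [S [M v = e]] ; [L [S [M v = e]]]] }]]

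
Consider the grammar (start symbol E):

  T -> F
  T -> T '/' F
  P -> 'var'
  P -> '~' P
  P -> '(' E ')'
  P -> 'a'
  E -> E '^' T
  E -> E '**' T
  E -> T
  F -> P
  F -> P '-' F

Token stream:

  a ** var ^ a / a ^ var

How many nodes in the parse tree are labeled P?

5

[E [E [E [E [T [F [P a]]]] ** [T [F [P var]]]] ^ [T [T [F [P a]]] / [F [P a]]]] ^ [T [F [P var]]]]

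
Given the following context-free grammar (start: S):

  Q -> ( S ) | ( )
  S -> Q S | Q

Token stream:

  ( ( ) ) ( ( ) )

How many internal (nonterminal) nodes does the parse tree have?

[S [Q ( [S [Q ( )]] )] [S [Q ( [S [Q ( )]] )]]]

8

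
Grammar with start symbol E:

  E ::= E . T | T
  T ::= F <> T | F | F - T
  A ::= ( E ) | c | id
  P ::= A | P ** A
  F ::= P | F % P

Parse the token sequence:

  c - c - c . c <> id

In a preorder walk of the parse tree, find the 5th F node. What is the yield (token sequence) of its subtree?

[E [E [T [F [P [A c]]] - [T [F [P [A c]]] - [T [F [P [A c]]]]]]] . [T [F [P [A c]]] <> [T [F [P [A id]]]]]]

id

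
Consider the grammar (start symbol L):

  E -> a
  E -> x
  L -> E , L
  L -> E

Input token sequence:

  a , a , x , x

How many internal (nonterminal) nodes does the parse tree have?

[L [E a] , [L [E a] , [L [E x] , [L [E x]]]]]

8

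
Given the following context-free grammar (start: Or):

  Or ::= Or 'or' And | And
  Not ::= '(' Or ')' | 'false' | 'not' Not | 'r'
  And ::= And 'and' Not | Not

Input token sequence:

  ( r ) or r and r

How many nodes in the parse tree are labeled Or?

3

[Or [Or [And [Not ( [Or [And [Not r]]] )]]] or [And [And [Not r]] and [Not r]]]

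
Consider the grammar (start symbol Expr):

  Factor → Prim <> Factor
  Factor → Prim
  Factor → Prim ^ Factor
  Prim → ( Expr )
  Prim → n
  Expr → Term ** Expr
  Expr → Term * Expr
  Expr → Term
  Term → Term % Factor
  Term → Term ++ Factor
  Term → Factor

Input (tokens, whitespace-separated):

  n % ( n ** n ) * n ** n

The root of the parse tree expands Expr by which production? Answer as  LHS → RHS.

[Expr [Term [Term [Factor [Prim n]]] % [Factor [Prim ( [Expr [Term [Factor [Prim n]]] ** [Expr [Term [Factor [Prim n]]]]] )]]] * [Expr [Term [Factor [Prim n]]] ** [Expr [Term [Factor [Prim n]]]]]]

Expr → Term * Expr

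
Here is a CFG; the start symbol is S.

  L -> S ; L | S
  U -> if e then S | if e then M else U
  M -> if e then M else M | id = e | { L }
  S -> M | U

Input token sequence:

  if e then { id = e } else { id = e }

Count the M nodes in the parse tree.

[S [M if e then [M { [L [S [M id = e]]] }] else [M { [L [S [M id = e]]] }]]]

5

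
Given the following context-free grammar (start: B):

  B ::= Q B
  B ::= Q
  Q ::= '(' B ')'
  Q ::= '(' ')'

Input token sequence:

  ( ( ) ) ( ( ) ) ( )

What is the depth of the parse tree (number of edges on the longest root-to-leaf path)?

[B [Q ( [B [Q ( )]] )] [B [Q ( [B [Q ( )]] )] [B [Q ( )]]]]

5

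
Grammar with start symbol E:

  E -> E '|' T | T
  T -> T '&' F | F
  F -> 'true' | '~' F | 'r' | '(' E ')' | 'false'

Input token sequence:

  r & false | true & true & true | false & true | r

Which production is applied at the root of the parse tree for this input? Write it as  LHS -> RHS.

[E [E [E [E [T [T [F r]] & [F false]]] | [T [T [T [F true]] & [F true]] & [F true]]] | [T [T [F false]] & [F true]]] | [T [F r]]]

E -> E '|' T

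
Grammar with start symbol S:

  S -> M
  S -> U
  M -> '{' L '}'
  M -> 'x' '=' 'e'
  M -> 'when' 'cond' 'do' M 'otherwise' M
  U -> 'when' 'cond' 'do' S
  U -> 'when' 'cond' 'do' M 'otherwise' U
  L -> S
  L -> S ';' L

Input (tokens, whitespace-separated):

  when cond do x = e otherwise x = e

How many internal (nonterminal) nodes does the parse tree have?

4

[S [M when cond do [M x = e] otherwise [M x = e]]]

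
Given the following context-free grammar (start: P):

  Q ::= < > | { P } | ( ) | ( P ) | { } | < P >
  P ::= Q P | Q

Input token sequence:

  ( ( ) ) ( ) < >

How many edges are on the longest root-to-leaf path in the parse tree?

4

[P [Q ( [P [Q ( )]] )] [P [Q ( )] [P [Q < >]]]]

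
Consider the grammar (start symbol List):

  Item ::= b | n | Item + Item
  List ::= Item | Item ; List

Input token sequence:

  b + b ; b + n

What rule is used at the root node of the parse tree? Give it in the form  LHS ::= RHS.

[List [Item [Item b] + [Item b]] ; [List [Item [Item b] + [Item n]]]]

List ::= Item ; List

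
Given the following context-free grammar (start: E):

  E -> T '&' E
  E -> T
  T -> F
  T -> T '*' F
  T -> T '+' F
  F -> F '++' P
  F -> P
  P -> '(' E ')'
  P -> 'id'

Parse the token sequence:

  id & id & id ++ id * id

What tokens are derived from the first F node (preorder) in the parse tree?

id

[E [T [F [P id]]] & [E [T [F [P id]]] & [E [T [T [F [F [P id]] ++ [P id]]] * [F [P id]]]]]]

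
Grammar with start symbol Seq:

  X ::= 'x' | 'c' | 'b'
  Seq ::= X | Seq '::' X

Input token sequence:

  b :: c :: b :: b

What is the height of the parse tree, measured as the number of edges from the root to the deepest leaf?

5

[Seq [Seq [Seq [Seq [X b]] :: [X c]] :: [X b]] :: [X b]]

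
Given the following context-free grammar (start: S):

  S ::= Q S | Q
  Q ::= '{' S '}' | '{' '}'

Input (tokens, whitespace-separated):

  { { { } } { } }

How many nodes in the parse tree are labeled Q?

[S [Q { [S [Q { [S [Q { }]] }] [S [Q { }]]] }]]

4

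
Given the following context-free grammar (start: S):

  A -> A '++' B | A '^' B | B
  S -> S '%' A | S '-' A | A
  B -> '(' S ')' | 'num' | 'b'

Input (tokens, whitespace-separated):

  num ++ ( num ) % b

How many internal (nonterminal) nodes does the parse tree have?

[S [S [A [A [B num]] ++ [B ( [S [A [B num]]] )]]] % [A [B b]]]

11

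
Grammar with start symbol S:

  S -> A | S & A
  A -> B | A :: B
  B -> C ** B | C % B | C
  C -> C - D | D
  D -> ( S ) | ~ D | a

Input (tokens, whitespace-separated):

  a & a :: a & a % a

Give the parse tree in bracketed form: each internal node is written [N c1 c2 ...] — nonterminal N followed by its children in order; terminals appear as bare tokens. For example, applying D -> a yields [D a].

[S [S [S [A [B [C [D a]]]]] & [A [A [B [C [D a]]]] :: [B [C [D a]]]]] & [A [B [C [D a]] % [B [C [D a]]]]]]

S
S & A
S & A & A
A & A & A
B & A & A
C & A & A
D & A & A
a & A & A
a & A :: B & A
a & B :: B & A
a & C :: B & A
a & D :: B & A
a & a :: B & A
a & a :: C & A
a & a :: D & A
a & a :: a & A
a & a :: a & B
a & a :: a & C % B
a & a :: a & D % B
a & a :: a & a % B
a & a :: a & a % C
a & a :: a & a % D
a & a :: a & a % a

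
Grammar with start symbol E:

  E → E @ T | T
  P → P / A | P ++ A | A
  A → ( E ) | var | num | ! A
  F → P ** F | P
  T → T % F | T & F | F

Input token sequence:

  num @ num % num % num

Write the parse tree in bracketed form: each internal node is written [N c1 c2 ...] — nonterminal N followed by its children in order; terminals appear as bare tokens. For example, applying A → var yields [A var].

[E [E [T [F [P [A num]]]]] @ [T [T [T [F [P [A num]]]] % [F [P [A num]]]] % [F [P [A num]]]]]

E
E @ T
T @ T
F @ T
P @ T
A @ T
num @ T
num @ T % F
num @ T % F % F
num @ F % F % F
num @ P % F % F
num @ A % F % F
num @ num % F % F
num @ num % P % F
num @ num % A % F
num @ num % num % F
num @ num % num % P
num @ num % num % A
num @ num % num % num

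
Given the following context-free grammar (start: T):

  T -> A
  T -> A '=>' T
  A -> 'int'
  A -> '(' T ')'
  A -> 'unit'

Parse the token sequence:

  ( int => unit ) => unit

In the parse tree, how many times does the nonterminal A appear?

[T [A ( [T [A int] => [T [A unit]]] )] => [T [A unit]]]

4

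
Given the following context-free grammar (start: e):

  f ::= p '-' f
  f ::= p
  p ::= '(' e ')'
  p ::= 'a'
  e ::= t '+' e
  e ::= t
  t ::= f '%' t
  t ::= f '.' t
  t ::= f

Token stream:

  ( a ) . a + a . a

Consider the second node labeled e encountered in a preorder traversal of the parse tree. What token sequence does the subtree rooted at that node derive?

a

[e [t [f [p ( [e [t [f [p a]]]] )]] . [t [f [p a]]]] + [e [t [f [p a]] . [t [f [p a]]]]]]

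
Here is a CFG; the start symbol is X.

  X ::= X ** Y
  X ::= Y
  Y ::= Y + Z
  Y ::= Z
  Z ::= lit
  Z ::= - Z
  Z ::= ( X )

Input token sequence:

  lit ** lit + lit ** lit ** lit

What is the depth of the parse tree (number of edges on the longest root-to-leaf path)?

[X [X [X [X [Y [Z lit]]] ** [Y [Y [Z lit]] + [Z lit]]] ** [Y [Z lit]]] ** [Y [Z lit]]]

6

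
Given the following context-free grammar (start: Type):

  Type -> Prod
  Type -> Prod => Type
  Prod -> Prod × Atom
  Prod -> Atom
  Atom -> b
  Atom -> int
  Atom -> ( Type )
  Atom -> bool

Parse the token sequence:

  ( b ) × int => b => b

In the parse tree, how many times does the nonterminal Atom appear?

[Type [Prod [Prod [Atom ( [Type [Prod [Atom b]]] )]] × [Atom int]] => [Type [Prod [Atom b]] => [Type [Prod [Atom b]]]]]

5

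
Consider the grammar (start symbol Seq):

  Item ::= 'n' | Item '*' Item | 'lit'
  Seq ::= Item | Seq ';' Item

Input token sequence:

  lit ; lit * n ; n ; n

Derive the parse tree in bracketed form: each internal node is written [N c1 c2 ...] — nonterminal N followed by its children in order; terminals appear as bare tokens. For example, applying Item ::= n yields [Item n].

[Seq [Seq [Seq [Seq [Item lit]] ; [Item [Item lit] * [Item n]]] ; [Item n]] ; [Item n]]

Seq
Seq ; Item
Seq ; Item ; Item
Seq ; Item ; Item ; Item
Item ; Item ; Item ; Item
lit ; Item ; Item ; Item
lit ; Item * Item ; Item ; Item
lit ; lit * Item ; Item ; Item
lit ; lit * n ; Item ; Item
lit ; lit * n ; n ; Item
lit ; lit * n ; n ; n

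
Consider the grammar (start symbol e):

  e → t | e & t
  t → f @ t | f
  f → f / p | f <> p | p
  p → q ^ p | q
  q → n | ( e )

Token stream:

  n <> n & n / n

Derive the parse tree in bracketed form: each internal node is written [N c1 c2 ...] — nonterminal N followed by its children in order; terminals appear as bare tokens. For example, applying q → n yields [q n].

e
e & t
t & t
f & t
f <> p & t
p <> p & t
q <> p & t
n <> p & t
n <> q & t
n <> n & t
n <> n & f
n <> n & f / p
n <> n & p / p
n <> n & q / p
n <> n & n / p
n <> n & n / q
n <> n & n / n

[e [e [t [f [f [p [q n]]] <> [p [q n]]]]] & [t [f [f [p [q n]]] / [p [q n]]]]]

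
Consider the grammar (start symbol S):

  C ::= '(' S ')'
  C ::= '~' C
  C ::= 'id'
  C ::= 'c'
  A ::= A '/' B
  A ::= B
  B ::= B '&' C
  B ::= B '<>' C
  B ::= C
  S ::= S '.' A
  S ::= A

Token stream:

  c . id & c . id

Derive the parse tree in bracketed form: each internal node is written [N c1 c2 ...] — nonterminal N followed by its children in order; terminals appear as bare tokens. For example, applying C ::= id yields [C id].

[S [S [S [A [B [C c]]]] . [A [B [B [C id]] & [C c]]]] . [A [B [C id]]]]

S
S . A
S . A . A
A . A . A
B . A . A
C . A . A
c . A . A
c . B . A
c . B & C . A
c . C & C . A
c . id & C . A
c . id & c . A
c . id & c . B
c . id & c . C
c . id & c . id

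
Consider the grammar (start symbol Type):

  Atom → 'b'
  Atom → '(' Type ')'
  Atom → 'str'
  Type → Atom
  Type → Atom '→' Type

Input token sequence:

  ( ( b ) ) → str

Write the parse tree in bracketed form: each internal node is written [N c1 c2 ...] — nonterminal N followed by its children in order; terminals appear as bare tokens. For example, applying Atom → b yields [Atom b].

[Type [Atom ( [Type [Atom ( [Type [Atom b]] )]] )] → [Type [Atom str]]]

Type
Atom → Type
( Type ) → Type
( Atom ) → Type
( ( Type ) ) → Type
( ( Atom ) ) → Type
( ( b ) ) → Type
( ( b ) ) → Atom
( ( b ) ) → str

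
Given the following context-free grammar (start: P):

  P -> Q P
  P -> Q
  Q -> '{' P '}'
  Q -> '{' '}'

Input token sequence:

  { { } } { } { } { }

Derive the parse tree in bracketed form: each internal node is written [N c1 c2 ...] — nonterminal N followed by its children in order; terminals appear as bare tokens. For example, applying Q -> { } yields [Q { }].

P
Q P
{ P } P
{ Q } P
{ { } } P
{ { } } Q P
{ { } } { } P
{ { } } { } Q P
{ { } } { } { } P
{ { } } { } { } Q
{ { } } { } { } { }

[P [Q { [P [Q { }]] }] [P [Q { }] [P [Q { }] [P [Q { }]]]]]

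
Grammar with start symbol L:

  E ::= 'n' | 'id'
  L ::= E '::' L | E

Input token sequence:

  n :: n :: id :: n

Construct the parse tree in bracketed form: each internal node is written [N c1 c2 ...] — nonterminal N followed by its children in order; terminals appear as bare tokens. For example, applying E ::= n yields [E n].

L
E :: L
n :: L
n :: E :: L
n :: n :: L
n :: n :: E :: L
n :: n :: id :: L
n :: n :: id :: E
n :: n :: id :: n

[L [E n] :: [L [E n] :: [L [E id] :: [L [E n]]]]]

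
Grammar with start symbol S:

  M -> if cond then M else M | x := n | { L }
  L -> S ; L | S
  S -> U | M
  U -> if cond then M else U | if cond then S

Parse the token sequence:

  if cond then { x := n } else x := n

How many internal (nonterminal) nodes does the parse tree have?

[S [M if cond then [M { [L [S [M x := n]]] }] else [M x := n]]]

7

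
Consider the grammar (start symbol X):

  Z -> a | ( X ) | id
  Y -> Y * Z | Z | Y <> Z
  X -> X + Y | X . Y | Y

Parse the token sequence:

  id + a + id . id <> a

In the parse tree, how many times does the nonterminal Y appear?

5

[X [X [X [X [Y [Z id]]] + [Y [Z a]]] + [Y [Z id]]] . [Y [Y [Z id]] <> [Z a]]]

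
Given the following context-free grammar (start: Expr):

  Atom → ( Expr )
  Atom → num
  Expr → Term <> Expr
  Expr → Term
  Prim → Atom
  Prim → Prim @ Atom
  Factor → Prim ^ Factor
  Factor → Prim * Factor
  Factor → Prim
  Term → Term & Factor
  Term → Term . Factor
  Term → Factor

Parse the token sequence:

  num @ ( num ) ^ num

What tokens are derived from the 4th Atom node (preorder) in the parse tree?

[Expr [Term [Factor [Prim [Prim [Atom num]] @ [Atom ( [Expr [Term [Factor [Prim [Atom num]]]]] )]] ^ [Factor [Prim [Atom num]]]]]]

num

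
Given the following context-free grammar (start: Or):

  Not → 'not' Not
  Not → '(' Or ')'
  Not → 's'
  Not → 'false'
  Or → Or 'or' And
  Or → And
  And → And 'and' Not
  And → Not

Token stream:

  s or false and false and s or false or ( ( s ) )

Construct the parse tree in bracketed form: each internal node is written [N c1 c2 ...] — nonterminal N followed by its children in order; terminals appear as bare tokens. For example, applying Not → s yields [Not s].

Or
Or or And
Or or And or And
Or or And or And or And
And or And or And or And
Not or And or And or And
s or And or And or And
s or And and Not or And or And
s or And and Not and Not or And or And
s or Not and Not and Not or And or And
s or false and Not and Not or And or And
s or false and false and Not or And or And
s or false and false and s or And or And
s or false and false and s or Not or And
s or false and false and s or false or And
s or false and false and s or false or Not
s or false and false and s or false or ( Or )
s or false and false and s or false or ( And )
s or false and false and s or false or ( Not )
s or false and false and s or false or ( ( Or ) )
s or false and false and s or false or ( ( And ) )
s or false and false and s or false or ( ( Not ) )
s or false and false and s or false or ( ( s ) )

[Or [Or [Or [Or [And [Not s]]] or [And [And [And [Not false]] and [Not false]] and [Not s]]] or [And [Not false]]] or [And [Not ( [Or [And [Not ( [Or [And [Not s]]] )]]] )]]]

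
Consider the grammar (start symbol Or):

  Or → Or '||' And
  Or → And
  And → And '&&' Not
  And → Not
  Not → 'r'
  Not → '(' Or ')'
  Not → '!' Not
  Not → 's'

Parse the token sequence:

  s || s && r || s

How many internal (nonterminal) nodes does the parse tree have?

11

[Or [Or [Or [And [Not s]]] || [And [And [Not s]] && [Not r]]] || [And [Not s]]]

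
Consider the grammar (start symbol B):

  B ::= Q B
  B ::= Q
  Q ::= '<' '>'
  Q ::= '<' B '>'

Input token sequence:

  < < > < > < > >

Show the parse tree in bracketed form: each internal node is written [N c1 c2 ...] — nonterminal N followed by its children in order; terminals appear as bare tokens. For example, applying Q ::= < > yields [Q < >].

[B [Q < [B [Q < >] [B [Q < >] [B [Q < >]]]] >]]

B
Q
< B >
< Q B >
< < > B >
< < > Q B >
< < > < > B >
< < > < > Q >
< < > < > < > >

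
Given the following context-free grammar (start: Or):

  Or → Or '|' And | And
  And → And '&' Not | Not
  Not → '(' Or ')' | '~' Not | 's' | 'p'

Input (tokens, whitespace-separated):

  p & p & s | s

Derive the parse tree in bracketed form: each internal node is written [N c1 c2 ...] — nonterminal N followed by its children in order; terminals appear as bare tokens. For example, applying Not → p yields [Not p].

Or
Or | And
And | And
And & Not | And
And & Not & Not | And
Not & Not & Not | And
p & Not & Not | And
p & p & Not | And
p & p & s | And
p & p & s | Not
p & p & s | s

[Or [Or [And [And [And [Not p]] & [Not p]] & [Not s]]] | [And [Not s]]]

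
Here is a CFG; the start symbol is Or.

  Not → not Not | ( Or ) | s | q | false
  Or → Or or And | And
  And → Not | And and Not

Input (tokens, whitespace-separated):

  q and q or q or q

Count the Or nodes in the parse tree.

[Or [Or [Or [And [And [Not q]] and [Not q]]] or [And [Not q]]] or [And [Not q]]]

3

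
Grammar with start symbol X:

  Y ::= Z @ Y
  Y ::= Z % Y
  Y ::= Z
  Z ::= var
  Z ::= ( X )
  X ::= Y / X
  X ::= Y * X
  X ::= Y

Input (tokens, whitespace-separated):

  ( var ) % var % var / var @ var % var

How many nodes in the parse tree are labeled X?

3

[X [Y [Z ( [X [Y [Z var]]] )] % [Y [Z var] % [Y [Z var]]]] / [X [Y [Z var] @ [Y [Z var] % [Y [Z var]]]]]]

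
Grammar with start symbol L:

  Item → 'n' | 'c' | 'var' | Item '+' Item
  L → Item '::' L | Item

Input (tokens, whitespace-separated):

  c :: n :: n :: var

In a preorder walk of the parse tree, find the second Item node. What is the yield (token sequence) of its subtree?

n

[L [Item c] :: [L [Item n] :: [L [Item n] :: [L [Item var]]]]]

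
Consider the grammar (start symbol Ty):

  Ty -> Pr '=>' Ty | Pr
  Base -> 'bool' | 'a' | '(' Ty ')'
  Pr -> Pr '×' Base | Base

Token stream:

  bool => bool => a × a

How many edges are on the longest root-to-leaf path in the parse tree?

6

[Ty [Pr [Base bool]] => [Ty [Pr [Base bool]] => [Ty [Pr [Pr [Base a]] × [Base a]]]]]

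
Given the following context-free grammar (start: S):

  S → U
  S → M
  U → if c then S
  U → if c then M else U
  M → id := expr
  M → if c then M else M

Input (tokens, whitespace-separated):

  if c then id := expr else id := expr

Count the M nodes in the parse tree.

3

[S [M if c then [M id := expr] else [M id := expr]]]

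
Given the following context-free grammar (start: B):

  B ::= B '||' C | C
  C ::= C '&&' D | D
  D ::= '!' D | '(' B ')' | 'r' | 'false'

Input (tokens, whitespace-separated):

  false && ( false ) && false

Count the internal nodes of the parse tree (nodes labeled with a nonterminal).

[B [C [C [C [D false]] && [D ( [B [C [D false]]] )]] && [D false]]]

10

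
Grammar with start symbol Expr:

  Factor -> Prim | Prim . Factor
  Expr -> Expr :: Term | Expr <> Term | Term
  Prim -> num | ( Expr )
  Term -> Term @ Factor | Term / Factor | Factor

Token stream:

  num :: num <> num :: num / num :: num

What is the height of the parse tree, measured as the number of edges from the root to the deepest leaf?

8

[Expr [Expr [Expr [Expr [Expr [Term [Factor [Prim num]]]] :: [Term [Factor [Prim num]]]] <> [Term [Factor [Prim num]]]] :: [Term [Term [Factor [Prim num]]] / [Factor [Prim num]]]] :: [Term [Factor [Prim num]]]]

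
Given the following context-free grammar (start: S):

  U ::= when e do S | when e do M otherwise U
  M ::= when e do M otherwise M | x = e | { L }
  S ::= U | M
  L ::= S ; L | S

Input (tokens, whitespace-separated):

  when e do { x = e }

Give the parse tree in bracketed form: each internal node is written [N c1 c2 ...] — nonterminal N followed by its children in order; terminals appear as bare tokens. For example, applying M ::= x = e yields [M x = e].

[S [U when e do [S [M { [L [S [M x = e]]] }]]]]

S
U
when e do S
when e do M
when e do { L }
when e do { S }
when e do { M }
when e do { x = e }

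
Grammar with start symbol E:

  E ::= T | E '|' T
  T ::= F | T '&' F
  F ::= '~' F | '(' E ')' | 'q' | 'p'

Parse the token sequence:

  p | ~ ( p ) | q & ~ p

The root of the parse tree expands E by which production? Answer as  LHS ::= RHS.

[E [E [E [T [F p]]] | [T [F ~ [F ( [E [T [F p]]] )]]]] | [T [T [F q]] & [F ~ [F p]]]]

E ::= E '|' T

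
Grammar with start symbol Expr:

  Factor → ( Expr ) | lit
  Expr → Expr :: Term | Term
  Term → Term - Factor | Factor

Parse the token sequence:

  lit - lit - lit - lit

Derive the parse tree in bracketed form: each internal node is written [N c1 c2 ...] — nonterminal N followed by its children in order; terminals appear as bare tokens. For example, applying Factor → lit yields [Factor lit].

Expr
Term
Term - Factor
Term - Factor - Factor
Term - Factor - Factor - Factor
Factor - Factor - Factor - Factor
lit - Factor - Factor - Factor
lit - lit - Factor - Factor
lit - lit - lit - Factor
lit - lit - lit - lit

[Expr [Term [Term [Term [Term [Factor lit]] - [Factor lit]] - [Factor lit]] - [Factor lit]]]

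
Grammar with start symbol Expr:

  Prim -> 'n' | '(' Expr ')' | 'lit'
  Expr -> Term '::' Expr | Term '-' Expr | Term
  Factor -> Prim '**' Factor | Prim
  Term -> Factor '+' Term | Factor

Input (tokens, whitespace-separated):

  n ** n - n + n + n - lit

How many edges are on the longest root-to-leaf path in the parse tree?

7

[Expr [Term [Factor [Prim n] ** [Factor [Prim n]]]] - [Expr [Term [Factor [Prim n]] + [Term [Factor [Prim n]] + [Term [Factor [Prim n]]]]] - [Expr [Term [Factor [Prim lit]]]]]]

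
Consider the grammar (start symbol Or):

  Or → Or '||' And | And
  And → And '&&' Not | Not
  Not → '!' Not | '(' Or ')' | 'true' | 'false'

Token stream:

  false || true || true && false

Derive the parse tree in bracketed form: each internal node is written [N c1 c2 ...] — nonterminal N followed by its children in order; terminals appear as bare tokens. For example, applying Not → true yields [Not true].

[Or [Or [Or [And [Not false]]] || [And [Not true]]] || [And [And [Not true]] && [Not false]]]

Or
Or || And
Or || And || And
And || And || And
Not || And || And
false || And || And
false || Not || And
false || true || And
false || true || And && Not
false || true || Not && Not
false || true || true && Not
false || true || true && false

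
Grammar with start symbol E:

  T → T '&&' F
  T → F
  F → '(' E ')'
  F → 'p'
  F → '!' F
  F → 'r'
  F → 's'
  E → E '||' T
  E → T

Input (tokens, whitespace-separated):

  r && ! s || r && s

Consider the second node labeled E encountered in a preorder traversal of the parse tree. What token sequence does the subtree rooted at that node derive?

r && ! s

[E [E [T [T [F r]] && [F ! [F s]]]] || [T [T [F r]] && [F s]]]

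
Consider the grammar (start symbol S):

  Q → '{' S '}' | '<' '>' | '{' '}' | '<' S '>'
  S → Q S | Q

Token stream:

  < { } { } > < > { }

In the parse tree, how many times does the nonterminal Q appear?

5

[S [Q < [S [Q { }] [S [Q { }]]] >] [S [Q < >] [S [Q { }]]]]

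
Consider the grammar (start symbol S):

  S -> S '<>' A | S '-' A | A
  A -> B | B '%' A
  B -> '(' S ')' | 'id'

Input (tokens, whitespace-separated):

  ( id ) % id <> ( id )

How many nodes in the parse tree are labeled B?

[S [S [A [B ( [S [A [B id]]] )] % [A [B id]]]] <> [A [B ( [S [A [B id]]] )]]]

5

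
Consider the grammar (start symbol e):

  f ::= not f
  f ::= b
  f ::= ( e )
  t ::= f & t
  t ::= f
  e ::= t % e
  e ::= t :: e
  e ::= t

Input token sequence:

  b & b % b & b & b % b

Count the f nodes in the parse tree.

6

[e [t [f b] & [t [f b]]] % [e [t [f b] & [t [f b] & [t [f b]]]] % [e [t [f b]]]]]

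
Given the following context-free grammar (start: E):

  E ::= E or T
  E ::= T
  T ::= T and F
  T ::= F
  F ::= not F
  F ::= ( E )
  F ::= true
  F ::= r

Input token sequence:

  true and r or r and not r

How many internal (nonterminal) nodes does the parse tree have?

11

[E [E [T [T [F true]] and [F r]]] or [T [T [F r]] and [F not [F r]]]]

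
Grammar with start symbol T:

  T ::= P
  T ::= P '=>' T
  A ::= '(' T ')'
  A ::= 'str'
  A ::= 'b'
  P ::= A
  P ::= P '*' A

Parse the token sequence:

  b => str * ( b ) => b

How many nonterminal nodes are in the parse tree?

14

[T [P [A b]] => [T [P [P [A str]] * [A ( [T [P [A b]]] )]] => [T [P [A b]]]]]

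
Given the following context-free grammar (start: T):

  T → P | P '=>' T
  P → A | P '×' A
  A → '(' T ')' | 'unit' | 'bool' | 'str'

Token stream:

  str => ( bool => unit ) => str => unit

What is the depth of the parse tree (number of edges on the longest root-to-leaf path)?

8

[T [P [A str]] => [T [P [A ( [T [P [A bool]] => [T [P [A unit]]]] )]] => [T [P [A str]] => [T [P [A unit]]]]]]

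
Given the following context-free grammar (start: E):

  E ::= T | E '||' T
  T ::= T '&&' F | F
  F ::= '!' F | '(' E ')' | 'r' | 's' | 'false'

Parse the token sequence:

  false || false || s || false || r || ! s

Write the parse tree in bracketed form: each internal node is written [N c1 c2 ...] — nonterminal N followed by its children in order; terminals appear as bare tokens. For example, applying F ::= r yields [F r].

[E [E [E [E [E [E [T [F false]]] || [T [F false]]] || [T [F s]]] || [T [F false]]] || [T [F r]]] || [T [F ! [F s]]]]

E
E || T
E || T || T
E || T || T || T
E || T || T || T || T
E || T || T || T || T || T
T || T || T || T || T || T
F || T || T || T || T || T
false || T || T || T || T || T
false || F || T || T || T || T
false || false || T || T || T || T
false || false || F || T || T || T
false || false || s || T || T || T
false || false || s || F || T || T
false || false || s || false || T || T
false || false || s || false || F || T
false || false || s || false || r || T
false || false || s || false || r || F
false || false || s || false || r || ! F
false || false || s || false || r || ! s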